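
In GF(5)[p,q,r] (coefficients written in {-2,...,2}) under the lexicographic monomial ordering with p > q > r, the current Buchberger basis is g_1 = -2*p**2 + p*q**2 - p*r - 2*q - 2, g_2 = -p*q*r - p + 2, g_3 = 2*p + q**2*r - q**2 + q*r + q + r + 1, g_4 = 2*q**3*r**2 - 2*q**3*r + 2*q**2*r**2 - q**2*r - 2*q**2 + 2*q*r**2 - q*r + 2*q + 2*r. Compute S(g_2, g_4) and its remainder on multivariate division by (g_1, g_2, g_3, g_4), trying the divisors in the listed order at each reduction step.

S(g_2, g_4) = p*q**3*r - p*q**2*r**2 - p*q**2*r + p*q**2 - p*q*r**2 - 2*p*q*r - p*q - p*r - 2*q**2*r; remainder on division = 0.

lcm(LM(g_2), LM(g_4)) = p*q**3*r**2.
S = (lcm/LT(g_2))·g_2 − (lcm/LT(g_4))·g_4 = p*q**3*r - p*q**2*r**2 - p*q**2*r + p*q**2 - p*q*r**2 - 2*p*q*r - p*q - p*r - 2*q**2*r.
Reduce S modulo (g_1, g_2, g_3, g_4) in that order:
  leading term p*q**3*r: subtract (-q**2)·g_2 from p*q**3*r - p*q**2*r**2 - p*q**2*r + p*q**2 - p*q*r**2 - 2*p*q*r - p*q - p*r - 2*q**2*r → -p*q**2*r**2 - p*q**2*r - p*q*r**2 - 2*p*q*r - p*q - p*r - 2*q**2*r + 2*q**2
  leading term p*q**2*r**2: subtract (q*r)·g_2 from -p*q**2*r**2 - p*q**2*r - p*q*r**2 - 2*p*q*r - p*q - p*r - 2*q**2*r + 2*q**2 → -p*q**2*r - p*q*r**2 - p*q*r - p*q - p*r - 2*q**2*r + 2*q**2 - 2*q*r
  leading term p*q**2*r: subtract (q)·g_2 from -p*q**2*r - p*q*r**2 - p*q*r - p*q - p*r - 2*q**2*r + 2*q**2 - 2*q*r → -p*q*r**2 - p*q*r - p*r - 2*q**2*r + 2*q**2 - 2*q*r - 2*q
  leading term p*q*r**2: subtract (r)·g_2 from -p*q*r**2 - p*q*r - p*r - 2*q**2*r + 2*q**2 - 2*q*r - 2*q → -p*q*r - 2*q**2*r + 2*q**2 - 2*q*r - 2*q - 2*r
  leading term p*q*r: subtract (1)·g_2 from -p*q*r - 2*q**2*r + 2*q**2 - 2*q*r - 2*q - 2*r → p - 2*q**2*r + 2*q**2 - 2*q*r - 2*q - 2*r - 2
  leading term p: subtract (-2)·g_3 from p - 2*q**2*r + 2*q**2 - 2*q*r - 2*q - 2*r - 2 → 0
The remainder is 0, so this S-polynomial contributes no new basis element.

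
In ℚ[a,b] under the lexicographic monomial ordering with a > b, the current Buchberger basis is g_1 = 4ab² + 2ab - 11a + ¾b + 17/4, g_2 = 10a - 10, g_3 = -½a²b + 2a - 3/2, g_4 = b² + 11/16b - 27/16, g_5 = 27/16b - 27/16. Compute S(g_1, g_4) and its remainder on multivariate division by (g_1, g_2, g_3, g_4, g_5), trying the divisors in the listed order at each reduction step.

lcm(LM(g_1), LM(g_4)) = ab².
S = (lcm/LT(g_1))·g_1 − (lcm/LT(g_4))·g_4 = -3/16ab - 17/16a + 3/16b + 17/16.
Reduce S modulo (g_1, g_2, g_3, g_4, g_5) in that order:
  leading term ab: subtract (-3/160b)·g_2 from -3/16ab - 17/16a + 3/16b + 17/16 → -17/16a + 17/16
  leading term a: subtract (-17/160)·g_2 from -17/16a + 17/16 → 0
The remainder is 0, so this S-polynomial contributes no new basis element.

S(g_1, g_4) = -3/16ab - 17/16a + 3/16b + 17/16; remainder on division = 0.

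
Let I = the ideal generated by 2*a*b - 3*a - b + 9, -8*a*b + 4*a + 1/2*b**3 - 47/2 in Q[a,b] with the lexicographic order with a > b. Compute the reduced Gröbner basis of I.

G = {a - 1/16*b**3 + 1/2*b - 25/16, b**4 - 3/2*b**3 - 8*b**2 + 29*b + 69/2}

f_1 = 2*a*b - 3*a - b + 9, LT = a*b.
f_2 = -8*a*b + 4*a + 1/2*b**3 - 47/2, LT = a*b.

S(f_1,f_2): lcm = a*b. S = -a + 1/16*b**3 - 1/2*b + 25/16.
  reduce S modulo (f_1, f_2):
  remainder -a + 1/16*b**3 - 1/2*b + 25/16 ≠ 0; add g_3 = -a + 1/16*b**3 - 1/2*b + 25/16 to the basis.

S(f_1,g_3): lcm = a*b. S = -3/2*a + 1/16*b**4 - 1/2*b**2 + 17/16*b + 9/2.
  reduce S modulo (f_1, f_2, g_3):
  remainder 1/16*b**4 - 3/32*b**3 - 1/2*b**2 + 29/16*b + 69/32 ≠ 0; add g_4 = 1/16*b**4 - 3/32*b**3 - 1/2*b**2 + 29/16*b + 69/32 to the basis.

The other S-polynomials (S(f_2,g_3), S(f_1,g_4), S(f_2,g_4), S(g_3,g_4)) all reduce to 0 modulo the current basis, so we have a Gröbner basis.
Inter-reduce: drop elements whose leading term is divisible by another's, tail-reduce, and make monic.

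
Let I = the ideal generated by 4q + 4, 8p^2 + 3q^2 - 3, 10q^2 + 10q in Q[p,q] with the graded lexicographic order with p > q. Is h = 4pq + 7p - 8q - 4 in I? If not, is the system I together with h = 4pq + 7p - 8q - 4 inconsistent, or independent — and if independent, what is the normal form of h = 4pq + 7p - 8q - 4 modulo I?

First compute the reduced Gröbner basis of I by Buchberger's algorithm.
f_1 = 4q + 4, LT = q.
f_2 = 8p^2 + 3q^2 - 3, LT = p^2.
f_3 = 10q^2 + 10q, LT = q^2.

The S-polynomials (S(f_1,f_2), S(f_1,f_3), S(f_2,f_3)) all reduce to 0 modulo the current basis, so we have a Gröbner basis.
Inter-reduce: drop elements whose leading term is divisible by another's, tail-reduce, and make monic.
Reduced Gröbner basis: {p^2, q + 1}.
Label its elements g_1 = p^2, g_2 = q + 1.

Reduce h = 4pq + 7p - 8q - 4 modulo G:
  leading term pq: subtract (4p)·g_2 from 4pq + 7p - 8q - 4 → 3p - 8q - 4
  leading term p: no divisor's leading term divides it; move 3p to the remainder.
  leading term q: subtract (-8)·g_2 from -8q - 4 → 4
  leading term 1: no divisor's leading term divides it; move 4 to the remainder.
  normal form = 3p + 4.
The normal form is nonzero, so h ∉ I. Since h minus its normal form lies in I, I + (h) = I + (r) where r = 3p + 4; decide whether this ideal is the whole ring.
Run Buchberger on G together with r (pairs among the g_i already reduce to 0 since G is a Gröbner basis):
g_1 = p^2, LT = p^2.
g_2 = q + 1, LT = q.
r = 3p + 4, LT = p.

S(g_1,r): lcm = p^2. S = -4/3p.
  leading term p: subtract (-4/9)·r from -4/3p → 16/9
  leading term 1: no divisor's leading term divides it; move 16/9 to the remainder.
  remainder 16/9 ≠ 0; add m_4 = 16/9 to the basis.

The other S-polynomials (S(g_1,g_2), S(g_2,r), S(g_1,m_4), S(g_2,m_4), S(r,m_4)) all reduce to 0 modulo the current basis, so we have a Gröbner basis.
Inter-reduce: drop elements whose leading term is divisible by another's, tail-reduce, and make monic.
Reduced Gröbner basis: {1}.
The reduced Gröbner basis of I + (h) is {1}: the ideal is the whole ring, so the enlarged system has no common solution — adjoining h is inconsistent.

Adjoining 4pq + 7p - 8q - 4 makes the ideal the whole ring: the system is inconsistent.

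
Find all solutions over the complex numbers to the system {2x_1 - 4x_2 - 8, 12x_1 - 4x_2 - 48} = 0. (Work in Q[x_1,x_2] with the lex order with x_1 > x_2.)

{(4, 0)}

Compute a lex Gröbner basis by Buchberger's algorithm.
f_1 = 2x_1 - 4x_2 - 8, LT = x_1.
f_2 = 12x_1 - 4x_2 - 48, LT = x_1.

S(f_1,f_2): lcm = x_1. S = -5/3x_2.
  leading term x_2: no divisor's leading term divides it; move -5/3x_2 to the remainder.
  remainder -5/3x_2 ≠ 0; add h_3 = -5/3x_2 to the basis.

The other S-polynomials (S(f_1,h_3), S(f_2,h_3)) all reduce to 0 modulo the current basis, so we have a Gröbner basis.
Inter-reduce: drop elements whose leading term is divisible by another's, tail-reduce, and make monic.
Reduced Gröbner basis: {x_1 - 4, x_2}.

Since the basis is lex-ordered, x_2 is univariate in x_2. Its roots are {0}. Back-substituting each root into the other basis elements fixes the other coordinates.
  x_2 = 0: the earlier basis element becomes x_1 - 4 = 0, giving x_1 = 4 — point (4, 0).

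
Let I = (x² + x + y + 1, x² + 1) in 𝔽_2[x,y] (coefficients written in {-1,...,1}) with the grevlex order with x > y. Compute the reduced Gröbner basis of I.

The reduced Gröbner basis is the canonical form of the ideal for this ordering.

f_1 = x² + x + y + 1, LT = x².
f_2 = x² + 1, LT = x².

S(f_1,f_2): lcm = x². S = x + y.
  leading term x: no divisor's leading term divides it; move x to the remainder.
  leading term y: no divisor's leading term divides it; move y to the remainder.
  remainder x + y ≠ 0; add g_3 = x + y to the basis.

S(f_1,g_3): lcm = x². S = xy + x + y + 1.
  leading term xy: subtract (y)·g_3 from xy + x + y + 1 → y² + x + y + 1
  leading term y²: no divisor's leading term divides it; move y² to the remainder.
  leading term x: subtract (1)·g_3 from x + y + 1 → 1
  leading term 1: no divisor's leading term divides it; move 1 to the remainder.
  remainder y² + 1 ≠ 0; add g_4 = y² + 1 to the basis.

The other S-polynomials (S(f_2,g_3), S(f_1,g_4), S(f_2,g_4), S(g_3,g_4)) all reduce to 0 modulo the current basis, so we have a Gröbner basis.
Inter-reduce: drop elements whose leading term is divisible by another's, tail-reduce, and make monic.

G = {y² + 1, x + y}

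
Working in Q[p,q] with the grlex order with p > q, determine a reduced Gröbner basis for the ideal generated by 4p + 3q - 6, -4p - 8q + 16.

G = {p, q - 2}

f_1 = 4p + 3q - 6, LT = p.
f_2 = -4p - 8q + 16, LT = p.

S(f_1,f_2): lcm = p. S = -\tfrac{5}{4}q + \tfrac{5}{2}.
  reduce S modulo (f_1, f_2):
  remainder -\tfrac{5}{4}q + \tfrac{5}{2} ≠ 0; add g_3 = -\tfrac{5}{4}q + \tfrac{5}{2} to the basis.

The other S-polynomials (S(f_1,g_3), S(f_2,g_3)) all reduce to 0 modulo the current basis, so we have a Gröbner basis.
Inter-reduce: drop elements whose leading term is divisible by another's, tail-reduce, and make monic.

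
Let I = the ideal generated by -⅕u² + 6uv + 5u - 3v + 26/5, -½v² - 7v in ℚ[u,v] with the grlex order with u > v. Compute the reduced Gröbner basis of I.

f_1 = -⅕u² + 6uv + 5u - 3v + 26/5, LT = u².
f_2 = -½v² - 7v, LT = v².

The S-polynomials (S(f_1,f_2)) all reduce to 0 modulo the current basis, so we have a Gröbner basis.

G = {u² - 30uv - 25u + 15v - 26, v² + 14v}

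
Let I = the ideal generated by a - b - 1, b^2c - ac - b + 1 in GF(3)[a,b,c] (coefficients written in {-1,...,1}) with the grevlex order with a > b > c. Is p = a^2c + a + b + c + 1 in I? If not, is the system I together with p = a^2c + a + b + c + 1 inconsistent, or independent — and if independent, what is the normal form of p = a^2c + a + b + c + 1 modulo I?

Adjoining a^2c + a + b + c + 1 makes the ideal the whole ring: the system is inconsistent.

First compute the reduced Gröbner basis of I by Buchberger's algorithm.
f_1 = a - b - 1, LT = a.
f_2 = b^2c - ac - b + 1, LT = b^2c.

The S-polynomials (S(f_1,f_2)) all reduce to 0 modulo the current basis, so we have a Gröbner basis.
Inter-reduce: drop elements whose leading term is divisible by another's, tail-reduce, and make monic.
Reduced Gröbner basis: {b^2c - bc - b - c + 1, a - b - 1}.
Label its elements g_1 = b^2c - bc - b - c + 1, g_2 = a - b - 1.

Reduce p = a^2c + a + b + c + 1 modulo G:
  leading term a^2c: subtract (ac)·g_2 from a^2c + a + b + c + 1 → abc + ac + a + b + c + 1
  leading term abc: subtract (bc)·g_2 from abc + ac + a + b + c + 1 → b^2c + ac + bc + a + b + c + 1
  leading term b^2c: subtract (1)·g_1 from b^2c + ac + bc + a + b + c + 1 → ac - bc + a - b - c
  leading term ac: subtract (c)·g_2 from ac - bc + a - b - c → a - b
  leading term a: subtract (1)·g_2 from a - b → 1
  leading term 1: no divisor's leading term divides it; move 1 to the remainder.
  normal form = 1.
The normal form is nonzero, so p ∉ I. Since p minus its normal form lies in I, I + (p) = I + (r) where r = 1; decide whether this ideal is the whole ring.
Here r = 1 is a nonzero constant, hence a unit: 1 ∈ I + (p), the Gröbner basis of I + (p) is {1}, and the enlarged system has no common solution — adjoining p is inconsistent.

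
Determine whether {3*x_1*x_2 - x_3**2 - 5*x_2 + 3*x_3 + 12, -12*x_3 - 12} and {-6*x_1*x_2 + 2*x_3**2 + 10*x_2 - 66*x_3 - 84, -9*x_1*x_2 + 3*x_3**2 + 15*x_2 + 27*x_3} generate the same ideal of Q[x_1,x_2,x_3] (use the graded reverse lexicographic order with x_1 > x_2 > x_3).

Yes, the ideals are equal.

Two ideals are equal iff their reduced Gröbner bases coincide (the reduced basis is unique for a fixed ordering).
Buchberger on the first generating set:
f_1 = 3*x_1*x_2 - x_3**2 - 5*x_2 + 3*x_3 + 12, LT = x_1*x_2.
f_2 = -12*x_3 - 12, LT = x_3.

The S-polynomials (S(f_1,f_2)) all reduce to 0 modulo the current basis, so we have a Gröbner basis.
Inter-reduce: drop elements whose leading term is divisible by another's, tail-reduce, and make monic.
Reduced Gröbner basis: {x_1*x_2 - 5/3*x_2 + 8/3, x_3 + 1}.

Buchberger on the second generating set:
h_1 = -6*x_1*x_2 + 2*x_3**2 + 10*x_2 - 66*x_3 - 84, LT = x_1*x_2.
h_2 = -9*x_1*x_2 + 3*x_3**2 + 15*x_2 + 27*x_3, LT = x_1*x_2.

S(h_1,h_2): lcm = x_1*x_2. S = 14*x_3 + 14.
  reduce S modulo (h_1, h_2):
  remainder 14*x_3 + 14 ≠ 0; add k_3 = 14*x_3 + 14 to the basis.

The other S-polynomials (S(h_1,k_3), S(h_2,k_3)) all reduce to 0 modulo the current basis, so we have a Gröbner basis.
Inter-reduce: drop elements whose leading term is divisible by another's, tail-reduce, and make monic.
Reduced Gröbner basis: {x_1*x_2 - 5/3*x_2 + 8/3, x_3 + 1}.

These coincide, so the ideals are equal.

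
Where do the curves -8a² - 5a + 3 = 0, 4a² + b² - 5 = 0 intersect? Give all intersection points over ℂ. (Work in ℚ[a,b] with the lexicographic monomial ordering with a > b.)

Compute a lex Gröbner basis by Buchberger's algorithm.
f_1 = -8a² - 5a + 3, LT = a².
f_2 = 4a² + b² - 5, LT = a².

S(f_1,f_2): lcm = a². S = ⅝a - ¼b² + ⅞.
  reduce S modulo (f_1, f_2):
  remainder ⅝a - ¼b² + ⅞ ≠ 0; add h_3 = ⅝a - ¼b² + ⅞ to the basis.

S(f_1,h_3): lcm = a². S = ⅖ab² - 31/40a - ⅜.
  reduce S modulo (f_1, f_2, h_3):
  remainder 4/25b⁴ - 87/100b² + 71/100 ≠ 0; add h_4 = 4/25b⁴ - 87/100b² + 71/100 to the basis.

The other S-polynomials (S(f_2,h_3), S(f_1,h_4), S(f_2,h_4), S(h_3,h_4)) all reduce to 0 modulo the current basis, so we have a Gröbner basis.
Inter-reduce: drop elements whose leading term is divisible by another's, tail-reduce, and make monic.
Reduced Gröbner basis: {a - ⅖b² + 7/5, b⁴ - 87/16b² + 71/16}.

Elimination: the polynomial b⁴ - 87/16b² + 71/16 lies in the elimination ideal for b, so b ∈ {-1, 1, -sqrt(71)/4, sqrt(71)/4}. For each such b, the remaining basis elements (now univariate) give the rest of the solution.
  b = -1: the earlier basis element becomes a + 1 = 0, giving a = -1 — point (-1, -1).
  b = 1: the earlier basis element becomes a + 1 = 0, giving a = -1 — point (-1, 1).
  b = -sqrt(71)/4: the earlier basis element becomes a - ⅜ = 0, giving a = 3/8 — point (3/8, -sqrt(71)/4).
  b = sqrt(71)/4: the earlier basis element becomes a - ⅜ = 0, giving a = 3/8 — point (3/8, sqrt(71)/4).

{(-1, -1), (-1, 1), (3/8, -sqrt(71)/4), (3/8, sqrt(71)/4)}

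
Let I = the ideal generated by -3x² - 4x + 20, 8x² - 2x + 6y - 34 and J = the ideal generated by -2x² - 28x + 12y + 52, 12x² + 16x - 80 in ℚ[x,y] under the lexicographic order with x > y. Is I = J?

Yes, the ideals are equal.

Since reduced Gröbner bases are canonical representatives of ideals under a given ordering, it suffices to compute and compare them.
Buchberger on the first generating set:
f_1 = -3x² - 4x + 20, LT = x².
f_2 = 8x² - 2x + 6y - 34, LT = x².

S(f_1,f_2): lcm = x². S = 19/12x - ¾y - 29/12.
  leading term x: no divisor's leading term divides it; move 19/12x to the remainder.
  leading term y: no divisor's leading term divides it; move -¾y to the remainder.
  leading term 1: no divisor's leading term divides it; move -29/12 to the remainder.
  remainder 19/12x - ¾y - 29/12 ≠ 0; add g_3 = 19/12x - ¾y - 29/12 to the basis.

S(f_1,g_3): lcm = x². S = 9/19xy + 163/57x - 20/3.
  leading term xy: subtract (108/361y)·g_3 from 9/19xy + 163/57x - 20/3 → 163/57x + 81/361y² + 261/361y - 20/3
  leading term x: subtract (652/361)·g_3 from 163/57x + 81/361y² + 261/361y - 20/3 → 81/361y² + 750/361y - 831/361
  leading term y²: no divisor's leading term divides it; move 81/361y² to the remainder.
  leading term y: no divisor's leading term divides it; move 750/361y to the remainder.
  leading term 1: no divisor's leading term divides it; move -831/361 to the remainder.
  remainder 81/361y² + 750/361y - 831/361 ≠ 0; add g_4 = 81/361y² + 750/361y - 831/361 to the basis.

The other S-polynomials (S(f_2,g_3), S(f_1,g_4), S(f_2,g_4), S(g_3,g_4)) all reduce to 0 modulo the current basis, so we have a Gröbner basis.
Inter-reduce: drop elements whose leading term is divisible by another's, tail-reduce, and make monic.
Reduced Gröbner basis: {x - 9/19y - 29/19, y² + 250/27y - 277/27}.

Buchberger on the second generating set:
h_1 = -2x² - 28x + 12y + 52, LT = x².
h_2 = 12x² + 16x - 80, LT = x².

S(h_1,h_2): lcm = x². S = 38/3x - 6y - 58/3.
  leading term x: no divisor's leading term divides it; move 38/3x to the remainder.
  leading term y: no divisor's leading term divides it; move -6y to the remainder.
  leading term 1: no divisor's leading term divides it; move -58/3 to the remainder.
  remainder 38/3x - 6y - 58/3 ≠ 0; add k_3 = 38/3x - 6y - 58/3 to the basis.

S(h_1,k_3): lcm = x². S = 9/19xy + 295/19x - 6y - 26.
  leading term xy: subtract (27/722y)·k_3 from 9/19xy + 295/19x - 6y - 26 → 295/19x + 81/361y² - 1905/361y - 26
  leading term x: subtract (885/722)·k_3 from 295/19x + 81/361y² - 1905/361y - 26 → 81/361y² + 750/361y - 831/361
  leading term y²: no divisor's leading term divides it; move 81/361y² to the remainder.
  leading term y: no divisor's leading term divides it; move 750/361y to the remainder.
  leading term 1: no divisor's leading term divides it; move -831/361 to the remainder.
  remainder 81/361y² + 750/361y - 831/361 ≠ 0; add k_4 = 81/361y² + 750/361y - 831/361 to the basis.

The other S-polynomials (S(h_2,k_3), S(h_1,k_4), S(h_2,k_4), S(k_3,k_4)) all reduce to 0 modulo the current basis, so we have a Gröbner basis.
Inter-reduce: drop elements whose leading term is divisible by another's, tail-reduce, and make monic.
Reduced Gröbner basis: {x - 9/19y - 29/19, y² + 250/27y - 277/27}.

These coincide, so the ideals are equal.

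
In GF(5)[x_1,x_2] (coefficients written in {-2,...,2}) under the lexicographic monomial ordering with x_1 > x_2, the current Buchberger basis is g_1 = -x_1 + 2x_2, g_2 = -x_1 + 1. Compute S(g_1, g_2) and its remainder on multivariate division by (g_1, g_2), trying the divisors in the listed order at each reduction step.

lcm(LM(g_1), LM(g_2)) = x_1.
S = (lcm/LT(g_1))·g_1 − (lcm/LT(g_2))·g_2 = -2x_2 + 1.
Reduce S modulo (g_1, g_2) in that order:
  leading term x_2: no divisor's leading term divides it; move -2x_2 to the remainder.
  leading term 1: no divisor's leading term divides it; move 1 to the remainder.
The remainder -2x_2 + 1 is nonzero, so it would be added as the next basis element.

S(g_1, g_2) = -2x_2 + 1; remainder on division = -2x_2 + 1.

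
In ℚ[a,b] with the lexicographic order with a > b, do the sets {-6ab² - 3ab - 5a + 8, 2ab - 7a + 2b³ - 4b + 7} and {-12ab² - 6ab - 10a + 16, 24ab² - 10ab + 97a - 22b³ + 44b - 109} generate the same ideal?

Yes, the ideals are equal.

Since reduced Gröbner bases are canonical representatives of ideals under a given ordering, it suffices to compute and compare them.
Buchberger on the first generating set:
f_1 = -6ab² - 3ab - 5a + 8, LT = ab².
f_2 = 2ab - 7a + 2b³ - 4b + 7, LT = ab.

S(f_1,f_2): lcm = ab². S = 4ab + ⅚a - b⁴ + 2b² - 7/2b - 4/3.
  reduce S modulo (f_1, f_2):
  remainder 89/6a - b⁴ - 4b³ + 2b² + 9/2b - 46/3 ≠ 0; add g_3 = 89/6a - b⁴ - 4b³ + 2b² + 9/2b - 46/3 to the basis.

S(f_1,g_3): lcm = ab². S = ½ab + ⅚a + 6/89b⁶ + 24/89b⁵ - 12/89b⁴ - 27/89b³ + 92/89b² - 4/3.
  reduce S modulo (f_1, f_2, g_3):
  remainder 6/89b⁶ + 24/89b⁵ + 7/178b⁴ - 19/178b³ + 61/89b² + 77/356b - 147/356 ≠ 0; add g_4 = 6/89b⁶ + 24/89b⁵ + 7/178b⁴ - 19/178b³ + 61/89b² + 77/356b - 147/356 to the basis.

S(f_2,g_3): lcm = ab. S = -7/2a + 6/89b⁵ + 24/89b⁴ + 77/89b³ - 27/89b² - 86/89b + 7/2.
  reduce S modulo (f_1, f_2, g_3, g_4):
  remainder 6/89b⁵ + 3/89b⁴ - 7/89b³ + 15/89b² + 17/178b - 21/178 ≠ 0; add g_5 = 6/89b⁵ + 3/89b⁴ - 7/89b³ + 15/89b² + 17/178b - 21/178 to the basis.

The other S-polynomials (S(f_1,g_4), S(f_2,g_4), S(g_3,g_4), S(f_1,g_5), S(f_2,g_5), S(g_3,g_5), S(g_4,g_5)) all reduce to 0 modulo the current basis, so we have a Gröbner basis.
Inter-reduce: drop elements whose leading term is divisible by another's, tail-reduce, and make monic.
Reduced Gröbner basis: {a - 6/89b⁴ - 24/89b³ + 12/89b² + 27/89b - 92/89, b⁵ + ½b⁴ - 7/6b³ + 5/2b² + 17/12b - 7/4}.

Buchberger on the second generating set:
h_1 = -12ab² - 6ab - 10a + 16, LT = ab².
h_2 = 24ab² - 10ab + 97a - 22b³ + 44b - 109, LT = ab².

S(h_1,h_2): lcm = ab². S = 11/12ab - 77/24a + 11/12b³ - 11/6b + 77/24.
  reduce S modulo (h_1, h_2):
  remainder 11/12ab - 77/24a + 11/12b³ - 11/6b + 77/24 ≠ 0; add k_3 = 11/12ab - 77/24a + 11/12b³ - 11/6b + 77/24 to the basis.

S(h_1,k_3): lcm = ab². S = 4ab + ⅚a - b⁴ + 2b² - 7/2b - 4/3.
  reduce S modulo (h_1, h_2, k_3):
  remainder 89/6a - b⁴ - 4b³ + 2b² + 9/2b - 46/3 ≠ 0; add k_4 = 89/6a - b⁴ - 4b³ + 2b² + 9/2b - 46/3 to the basis.

S(h_1,k_4): lcm = ab². S = ½ab + ⅚a + 6/89b⁶ + 24/89b⁵ - 12/89b⁴ - 27/89b³ + 92/89b² - 4/3.
  reduce S modulo (h_1, h_2, k_3, k_4):
  remainder 6/89b⁶ + 24/89b⁵ + 7/178b⁴ - 19/178b³ + 61/89b² + 77/356b - 147/356 ≠ 0; add k_5 = 6/89b⁶ + 24/89b⁵ + 7/178b⁴ - 19/178b³ + 61/89b² + 77/356b - 147/356 to the basis.

S(k_3,k_4): lcm = ab. S = -7/2a + 6/89b⁵ + 24/89b⁴ + 77/89b³ - 27/89b² - 86/89b + 7/2.
  reduce S modulo (h_1, h_2, k_3, k_4, k_5):
  remainder 6/89b⁵ + 3/89b⁴ - 7/89b³ + 15/89b² + 17/178b - 21/178 ≠ 0; add k_6 = 6/89b⁵ + 3/89b⁴ - 7/89b³ + 15/89b² + 17/178b - 21/178 to the basis.

The other S-polynomials (S(h_2,k_3), S(h_2,k_4), S(h_1,k_5), S(h_2,k_5), S(k_3,k_5), S(k_4,k_5), S(h_1,k_6), S(h_2,k_6), S(k_3,k_6), S(k_4,k_6), S(k_5,k_6)) all reduce to 0 modulo the current basis, so we have a Gröbner basis.
Inter-reduce: drop elements whose leading term is divisible by another's, tail-reduce, and make monic.
Reduced Gröbner basis: {a - 6/89b⁴ - 24/89b³ + 12/89b² + 27/89b - 92/89, b⁵ + ½b⁴ - 7/6b³ + 5/2b² + 17/12b - 7/4}.

Same reduced basis, so the two generating sets span the same ideal.
The same test decides containment: I ⊆ J iff every generator of I reduces to 0 modulo a Gröbner basis of J.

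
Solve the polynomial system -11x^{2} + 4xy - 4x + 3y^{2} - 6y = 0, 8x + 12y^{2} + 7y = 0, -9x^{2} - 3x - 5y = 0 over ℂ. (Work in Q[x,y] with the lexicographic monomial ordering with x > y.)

Compute a lex Gröbner basis by Buchberger's algorithm.
f_1 = -11x^{2} + 4xy - 4x + 3y^{2} - 6y, LT = x^{2}.
f_2 = 8x + 12y^{2} + 7y, LT = x.
f_3 = -9x^{2} - 3x - 5y, LT = x^{2}.

S(f_1,f_2): lcm = x^{2}. S = -\tfrac{3}{2}xy^{2} - \tfrac{109}{88}xy + \tfrac{4}{11}x - \tfrac{3}{11}y^{2} + \tfrac{6}{11}y.
  leading term xy^{2}: subtract (-\tfrac{3}{16}y^{2})·f_2 from -\tfrac{3}{2}xy^{2} - \tfrac{109}{88}xy + \tfrac{4}{11}x - \tfrac{3}{11}y^{2} + \tfrac{6}{11}y → -\tfrac{109}{88}xy + \tfrac{4}{11}x + \tfrac{9}{4}y^{4} + \tfrac{21}{16}y^{3} - \tfrac{3}{11}y^{2} + \tfrac{6}{11}y
  leading term xy: subtract (-\tfrac{109}{704}y)·f_2 from -\tfrac{109}{88}xy + \tfrac{4}{11}x + \tfrac{9}{4}y^{4} + \tfrac{21}{16}y^{3} - \tfrac{3}{11}y^{2} + \tfrac{6}{11}y → \tfrac{4}{11}x + \tfrac{9}{4}y^{4} + \tfrac{279}{88}y^{3} + \tfrac{571}{704}y^{2} + \tfrac{6}{11}y
  leading term x: subtract (\tfrac{1}{22})·f_2 from \tfrac{4}{11}x + \tfrac{9}{4}y^{4} + \tfrac{279}{88}y^{3} + \tfrac{571}{704}y^{2} + \tfrac{6}{11}y → \tfrac{9}{4}y^{4} + \tfrac{279}{88}y^{3} + \tfrac{17}{64}y^{2} + \tfrac{5}{22}y
  leading term y^{4}: no divisor's leading term divides it; move \tfrac{9}{4}y^{4} to the remainder.
  leading term y^{3}: no divisor's leading term divides it; move \tfrac{279}{88}y^{3} to the remainder.
  leading term y^{2}: no divisor's leading term divides it; move \tfrac{17}{64}y^{2} to the remainder.
  leading term y: no divisor's leading term divides it; move \tfrac{5}{22}y to the remainder.
  remainder \tfrac{9}{4}y^{4} + \tfrac{279}{88}y^{3} + \tfrac{17}{64}y^{2} + \tfrac{5}{22}y ≠ 0; add h_4 = \tfrac{9}{4}y^{4} + \tfrac{279}{88}y^{3} + \tfrac{17}{64}y^{2} + \tfrac{5}{22}y to the basis.

S(f_1,f_3): lcm = x^{2}. S = -\tfrac{4}{11}xy + \tfrac{1}{33}x - \tfrac{3}{11}y^{2} - \tfrac{1}{99}y.
  leading term xy: subtract (-\tfrac{1}{22}y)·f_2 from -\tfrac{4}{11}xy + \tfrac{1}{33}x - \tfrac{3}{11}y^{2} - \tfrac{1}{99}y → \tfrac{1}{33}x + \tfrac{6}{11}y^{3} + \tfrac{1}{22}y^{2} - \tfrac{1}{99}y
  leading term x: subtract (\tfrac{1}{264})·f_2 from \tfrac{1}{33}x + \tfrac{6}{11}y^{3} + \tfrac{1}{22}y^{2} - \tfrac{1}{99}y → \tfrac{6}{11}y^{3} - \tfrac{29}{792}y
  leading term y^{3}: no divisor's leading term divides it; move \tfrac{6}{11}y^{3} to the remainder.
  leading term y: no divisor's leading term divides it; move -\tfrac{29}{792}y to the remainder.
  remainder \tfrac{6}{11}y^{3} - \tfrac{29}{792}y ≠ 0; add h_5 = \tfrac{6}{11}y^{3} - \tfrac{29}{792}y to the basis.

S(f_2,f_3): lcm = x^{2}. S = \tfrac{3}{2}xy^{2} + \tfrac{7}{8}xy - \tfrac{1}{3}x - \tfrac{5}{9}y.
  leading term xy^{2}: subtract (\tfrac{3}{16}y^{2})·f_2 from \tfrac{3}{2}xy^{2} + \tfrac{7}{8}xy - \tfrac{1}{3}x - \tfrac{5}{9}y → \tfrac{7}{8}xy - \tfrac{1}{3}x - \tfrac{9}{4}y^{4} - \tfrac{21}{16}y^{3} - \tfrac{5}{9}y
  leading term xy: subtract (\tfrac{7}{64}y)·f_2 from \tfrac{7}{8}xy - \tfrac{1}{3}x - \tfrac{9}{4}y^{4} - \tfrac{21}{16}y^{3} - \tfrac{5}{9}y → -\tfrac{1}{3}x - \tfrac{9}{4}y^{4} - \tfrac{21}{8}y^{3} - \tfrac{49}{64}y^{2} - \tfrac{5}{9}y
  leading term x: subtract (-\tfrac{1}{24})·f_2 from -\tfrac{1}{3}x - \tfrac{9}{4}y^{4} - \tfrac{21}{8}y^{3} - \tfrac{49}{64}y^{2} - \tfrac{5}{9}y → -\tfrac{9}{4}y^{4} - \tfrac{21}{8}y^{3} - \tfrac{17}{64}y^{2} - \tfrac{19}{72}y
  leading term y^{4}: subtract (-1)·h_4 from -\tfrac{9}{4}y^{4} - \tfrac{21}{8}y^{3} - \tfrac{17}{64}y^{2} - \tfrac{19}{72}y → \tfrac{6}{11}y^{3} - \tfrac{29}{792}y
  leading term y^{3}: subtract (1)·h_5 from \tfrac{6}{11}y^{3} - \tfrac{29}{792}y → 0
  remainder 0.

S(f_1,h_4): leading monomials are coprime, so the S-polynomial reduces to 0 (Buchberger's first criterion).
S(f_2,h_4): leading monomials are coprime, so the S-polynomial reduces to 0 (Buchberger's first criterion).
S(f_3,h_4): leading monomials are coprime, so the S-polynomial reduces to 0 (Buchberger's first criterion).
S(f_1,h_5): leading monomials are coprime, so the S-polynomial reduces to 0 (Buchberger's first criterion).
S(f_2,h_5): leading monomials are coprime, so the S-polynomial reduces to 0 (Buchberger's first criterion).
S(f_3,h_5): leading monomials are coprime, so the S-polynomial reduces to 0 (Buchberger's first criterion).
S(h_4,h_5): lcm = y^{4}. S = \tfrac{31}{22}y^{3} + \tfrac{5}{27}y^{2} + \tfrac{10}{99}y.
  leading term y^{3}: subtract (\tfrac{31}{12})·h_5 from \tfrac{31}{22}y^{3} + \tfrac{5}{27}y^{2} + \tfrac{10}{99}y → \tfrac{5}{27}y^{2} + \tfrac{169}{864}y
  leading term y^{2}: no divisor's leading term divides it; move \tfrac{5}{27}y^{2} to the remainder.
  leading term y: no divisor's leading term divides it; move \tfrac{169}{864}y to the remainder.
  remainder \tfrac{5}{27}y^{2} + \tfrac{169}{864}y ≠ 0; add h_6 = \tfrac{5}{27}y^{2} + \tfrac{169}{864}y to the basis.

S(f_1,h_6): leading monomials are coprime, so the S-polynomial reduces to 0 (Buchberger's first criterion).
S(f_2,h_6): leading monomials are coprime, so the S-polynomial reduces to 0 (Buchberger's first criterion).
S(f_3,h_6): leading monomials are coprime, so the S-polynomial reduces to 0 (Buchberger's first criterion).
S(h_4,h_6): lcm = y^{4}. S = \tfrac{621}{1760}y^{3} + \tfrac{17}{144}y^{2} + \tfrac{10}{99}y.
  leading term y^{3}: subtract (\tfrac{207}{320})·h_5 from \tfrac{621}{1760}y^{3} + \tfrac{17}{144}y^{2} + \tfrac{10}{99}y → \tfrac{17}{144}y^{2} + \tfrac{2873}{23040}y
  leading term y^{2}: subtract (\tfrac{51}{80})·h_6 from \tfrac{17}{144}y^{2} + \tfrac{2873}{23040}y → 0
  remainder 0.

S(h_5,h_6): lcm = y^{3}. S = -\tfrac{169}{160}y^{2} - \tfrac{29}{432}y.
  leading term y^{2}: subtract (-\tfrac{4563}{800})·h_6 from -\tfrac{169}{160}y^{2} - \tfrac{29}{432}y → \tfrac{724747}{691200}y
  leading term y: no divisor's leading term divides it; move \tfrac{724747}{691200}y to the remainder.
  remainder \tfrac{724747}{691200}y ≠ 0; add h_7 = \tfrac{724747}{691200}y to the basis.

S(f_1,h_7): leading monomials are coprime, so the S-polynomial reduces to 0 (Buchberger's first criterion).
S(f_2,h_7): leading monomials are coprime, so the S-polynomial reduces to 0 (Buchberger's first criterion).
S(f_3,h_7): leading monomials are coprime, so the S-polynomial reduces to 0 (Buchberger's first criterion).
S(h_4,h_7): lcm = y^{4}. S = \tfrac{31}{22}y^{3} + \tfrac{17}{144}y^{2} + \tfrac{10}{99}y.
  leading term y^{3}: subtract (\tfrac{31}{12})·h_5 from \tfrac{31}{22}y^{3} + \tfrac{17}{144}y^{2} + \tfrac{10}{99}y → \tfrac{17}{144}y^{2} + \tfrac{169}{864}y
  leading term y^{2}: subtract (\tfrac{51}{80})·h_6 from \tfrac{17}{144}y^{2} + \tfrac{169}{864}y → \tfrac{4901}{69120}y
  leading term y: subtract (\tfrac{49010}{724747})·h_7 from \tfrac{4901}{69120}y → 0
  remainder 0.

S(h_5,h_7): lcm = y^{3}. S = -\tfrac{29}{432}y.
  leading term y: subtract (-\tfrac{46400}{724747})·h_7 from -\tfrac{29}{432}y → 0
  remainder 0.

S(h_6,h_7): lcm = y^{2}. S = \tfrac{169}{160}y.
  leading term y: subtract (\tfrac{730080}{724747})·h_7 from \tfrac{169}{160}y → 0
  remainder 0.

Every S-polynomial of the final basis reduces to 0, so we have a Gröbner basis.
Inter-reduce: drop elements whose leading term is divisible by another's, tail-reduce, and make monic.
Reduced Gröbner basis: {x, y}.

Elimination: the polynomial y lies in the elimination ideal for y, so y ∈ {0}. For each such y, the remaining basis elements (now univariate) give the rest of the solution.
  y = 0: the earlier basis element becomes x = 0, giving x = 0 — point (0, 0).

{(0, 0)}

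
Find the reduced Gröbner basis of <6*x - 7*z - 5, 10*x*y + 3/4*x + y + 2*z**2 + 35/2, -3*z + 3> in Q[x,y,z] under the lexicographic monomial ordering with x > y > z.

G = {x - 2, y + 1, z - 1}

Buchberger's algorithm terminates because the ascending chain of leading-term ideals stabilizes.

f_1 = 6*x - 7*z - 5, LT = x.
f_2 = 10*x*y + 3/4*x + y + 2*z**2 + 35/2, LT = x*y.
f_3 = -3*z + 3, LT = z.

S(f_1,f_2): lcm = x*y. S = -3/40*x - 7/6*y*z - 14/15*y - 1/5*z**2 - 7/4.
  reduce S modulo (f_1, f_2, f_3):
  remainder -21/10*y - 21/10 ≠ 0; add g_4 = -21/10*y - 21/10 to the basis.

The other S-polynomials (S(f_1,f_3), S(f_2,f_3), S(f_1,g_4), S(f_2,g_4), S(f_3,g_4)) all reduce to 0 modulo the current basis, so we have a Gröbner basis.
Inter-reduce: drop elements whose leading term is divisible by another's, tail-reduce, and make monic.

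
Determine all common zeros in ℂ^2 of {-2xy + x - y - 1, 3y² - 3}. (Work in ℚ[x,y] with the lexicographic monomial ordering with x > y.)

Compute a lex Gröbner basis by Buchberger's algorithm.
f_1 = -2xy + x - y - 1, LT = xy.
f_2 = 3y² - 3, LT = y².

S(f_1,f_2): lcm = xy². S = -½xy + x + ½y² + ½y.
  leading term xy: subtract (¼)·f_1 from -½xy + x + ½y² + ½y → ¾x + ½y² + ¾y + ¼
  leading term x: no divisor's leading term divides it; move ¾x to the remainder.
  leading term y²: subtract (⅙)·f_2 from ½y² + ¾y + ¼ → ¾y + ¾
  leading term y: no divisor's leading term divides it; move ¾y to the remainder.
  leading term 1: no divisor's leading term divides it; move ¾ to the remainder.
  remainder ¾x + ¾y + ¾ ≠ 0; add h_3 = ¾x + ¾y + ¾ to the basis.

The other S-polynomials (S(f_1,h_3), S(f_2,h_3)) all reduce to 0 modulo the current basis, so we have a Gröbner basis.
Inter-reduce: drop elements whose leading term is divisible by another's, tail-reduce, and make monic.
Reduced Gröbner basis: {x + y + 1, y² - 1}.

A lex Gröbner basis eliminates variables successively. Here y² - 1 depends only on y, with roots {-1, 1}; lifting each root through the earlier basis elements recovers the full solutions.
  y = -1: the earlier basis element becomes x = 0, giving x = 0 — point (0, -1).
  y = 1: the earlier basis element becomes x + 2 = 0, giving x = -2 — point (-2, 1).
Check: every point annihilates each of the original generators.

{(0, -1), (-2, 1)}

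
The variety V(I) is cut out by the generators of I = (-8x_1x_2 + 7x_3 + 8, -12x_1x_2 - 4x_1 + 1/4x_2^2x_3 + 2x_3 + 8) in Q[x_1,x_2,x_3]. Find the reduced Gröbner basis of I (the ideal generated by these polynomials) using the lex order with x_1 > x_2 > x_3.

f_1 = -8x_1x_2 + 7x_3 + 8, LT = x_1x_2.
f_2 = -12x_1x_2 - 4x_1 + 1/4x_2^2x_3 + 2x_3 + 8, LT = x_1x_2.

S(f_1,f_2): lcm = x_1x_2. S = -1/3x_1 + 1/48x_2^2x_3 - 17/24x_3 - 1/3.
  leading term x_1: no divisor's leading term divides it; move -1/3x_1 to the remainder.
  leading term x_2^2x_3: no divisor's leading term divides it; move 1/48x_2^2x_3 to the remainder.
  leading term x_3: no divisor's leading term divides it; move -17/24x_3 to the remainder.
  leading term 1: no divisor's leading term divides it; move -1/3 to the remainder.
  remainder -1/3x_1 + 1/48x_2^2x_3 - 17/24x_3 - 1/3 ≠ 0; add g_3 = -1/3x_1 + 1/48x_2^2x_3 - 17/24x_3 - 1/3 to the basis.

S(f_1,g_3): lcm = x_1x_2. S = 1/16x_2^3x_3 - 17/8x_2x_3 - x_2 - 7/8x_3 - 1.
  leading term x_2^3x_3: no divisor's leading term divides it; move 1/16x_2^3x_3 to the remainder.
  leading term x_2x_3: no divisor's leading term divides it; move -17/8x_2x_3 to the remainder.
  leading term x_2: no divisor's leading term divides it; move -x_2 to the remainder.
  leading term x_3: no divisor's leading term divides it; move -7/8x_3 to the remainder.
  leading term 1: no divisor's leading term divides it; move -1 to the remainder.
  remainder 1/16x_2^3x_3 - 17/8x_2x_3 - x_2 - 7/8x_3 - 1 ≠ 0; add g_4 = 1/16x_2^3x_3 - 17/8x_2x_3 - x_2 - 7/8x_3 - 1 to the basis.

The other S-polynomials (S(f_2,g_3), S(f_1,g_4), S(f_2,g_4), S(g_3,g_4)) all reduce to 0 modulo the current basis, so we have a Gröbner basis.
Inter-reduce: drop elements whose leading term is divisible by another's, tail-reduce, and make monic.

G = {x_1 - 1/16x_2^2x_3 + 17/8x_3 + 1, x_2^3x_3 - 34x_2x_3 - 16x_2 - 14x_3 - 16}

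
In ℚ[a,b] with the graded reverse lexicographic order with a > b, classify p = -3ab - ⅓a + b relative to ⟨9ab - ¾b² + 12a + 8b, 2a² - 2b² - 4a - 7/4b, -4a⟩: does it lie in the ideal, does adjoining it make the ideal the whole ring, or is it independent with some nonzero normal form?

First compute the reduced Gröbner basis of I by Buchberger's algorithm.
f_1 = 9ab - ¾b² + 12a + 8b, LT = ab.
f_2 = 2a² - 2b² - 4a - 7/4b, LT = a².
f_3 = -4a, LT = a.

S(f_1,f_2): lcm = a²b. S = -1/12ab² + b³ + 4/3a² + 26/9ab + ⅞b².
  reduce S modulo (f_1, f_2, f_3):
  remainder 143/144b³ + 547/216b² - 3/2b ≠ 0; add h_4 = 143/144b³ + 547/216b² - 3/2b to the basis.

S(f_1,f_3): lcm = ab. S = -1/12b² + 4/3a + 8/9b.
  reduce S modulo (f_1, f_2, f_3, h_4):
  remainder -1/12b² + 8/9b ≠ 0; add h_5 = -1/12b² + 8/9b to the basis.

S(f_2,f_3): lcm = a². S = -b² - 2a - ⅞b.
  reduce S modulo (f_1, f_2, f_3, h_4, h_5):
  remainder -277/24b ≠ 0; add h_6 = -277/24b to the basis.

The other S-polynomials (S(f_1,h_4), S(f_2,h_4), S(f_3,h_4), S(f_1,h_5), S(f_2,h_5), S(f_3,h_5), S(h_4,h_5), S(f_1,h_6), S(f_2,h_6), S(f_3,h_6), S(h_4,h_6), S(h_5,h_6)) all reduce to 0 modulo the current basis, so we have a Gröbner basis.
Inter-reduce: drop elements whose leading term is divisible by another's, tail-reduce, and make monic.
Reduced Gröbner basis: {a, b}.
Label its elements g_1 = a, g_2 = b.

Reduce p = -3ab - ⅓a + b modulo G:
  leading term ab: subtract (-3b)·g_1 from -3ab - ⅓a + b → -⅓a + b
  leading term a: subtract (-⅓)·g_1 from -⅓a + b → b
  leading term b: subtract (1)·g_2 from b → 0
  normal form = 0.
Since the normal form is 0, p ∈ I.

-3ab - ⅓a + b lies in I (it reduces to 0).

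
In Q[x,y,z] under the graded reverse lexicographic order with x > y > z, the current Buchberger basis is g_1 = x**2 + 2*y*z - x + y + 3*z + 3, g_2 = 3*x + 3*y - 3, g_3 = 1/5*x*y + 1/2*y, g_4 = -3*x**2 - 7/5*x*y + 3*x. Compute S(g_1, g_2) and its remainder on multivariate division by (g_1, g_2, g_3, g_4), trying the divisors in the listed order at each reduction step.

lcm(LM(g_1), LM(g_2)) = x**2.
S = (lcm/LT(g_1))·g_1 − (lcm/LT(g_2))·g_2 = -x*y + 2*y*z + y + 3*z + 3.
Reduce S modulo (g_1, g_2, g_3, g_4) in that order:
  leading term x*y: subtract (-1/3*y)·g_2 from -x*y + 2*y*z + y + 3*z + 3 → y**2 + 2*y*z + 3*z + 3
  leading term y**2: no divisor's leading term divides it; move y**2 to the remainder.
  leading term y*z: no divisor's leading term divides it; move 2*y*z to the remainder.
  leading term z: no divisor's leading term divides it; move 3*z to the remainder.
  leading term 1: no divisor's leading term divides it; move 3 to the remainder.
The remainder y**2 + 2*y*z + 3*z + 3 is nonzero, so it would be added as the next basis element.

S(g_1, g_2) = -x*y + 2*y*z + y + 3*z + 3; remainder on division = y**2 + 2*y*z + 3*z + 3.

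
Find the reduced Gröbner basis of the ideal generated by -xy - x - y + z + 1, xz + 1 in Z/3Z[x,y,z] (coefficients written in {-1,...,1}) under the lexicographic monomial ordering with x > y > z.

G = {xy + x + y - z - 1, xz + 1, yz - y - z^2 - z - 1}

f_1 = -xy - x - y + z + 1, LT = xy.
f_2 = xz + 1, LT = xz.

S(f_1,f_2): lcm = xyz. S = xz + yz - y - z^2 - z.
  reduce S modulo (f_1, f_2):
  remainder yz - y - z^2 - z - 1 ≠ 0; add g_3 = yz - y - z^2 - z - 1 to the basis.

The other S-polynomials (S(f_1,g_3), S(f_2,g_3)) all reduce to 0 modulo the current basis, so we have a Gröbner basis.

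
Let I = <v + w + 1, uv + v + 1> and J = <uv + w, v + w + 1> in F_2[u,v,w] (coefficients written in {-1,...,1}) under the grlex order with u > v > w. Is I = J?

Two ideals are equal iff their reduced Gröbner bases coincide (the reduced basis is unique for a fixed ordering).
Buchberger on the first generating set:
f_1 = v + w + 1, LT = v.
f_2 = uv + v + 1, LT = uv.

S(f_1,f_2): lcm = uv. S = uw + u + v + 1.
  leading term uw: no divisor's leading term divides it; move uw to the remainder.
  leading term u: no divisor's leading term divides it; move u to the remainder.
  leading term v: subtract (1)·f_1 from v + 1 → w
  leading term w: no divisor's leading term divides it; move w to the remainder.
  remainder uw + u + w ≠ 0; add g_3 = uw + u + w to the basis.

S(f_1,g_3): leading monomials are coprime, so the S-polynomial reduces to 0 (Buchberger's first criterion).
S(f_2,g_3): lcm = uvw. S = uv + w.
  leading term uv: subtract (u)·f_1 from uv + w → uw + u + w
  leading term uw: subtract (1)·g_3 from uw + u + w → 0
  remainder 0.

Every S-polynomial of the final basis reduces to 0, so we have a Gröbner basis.
Inter-reduce: drop elements whose leading term is divisible by another's, tail-reduce, and make monic.
Reduced Gröbner basis: {uw + u + w, v + w + 1}.

Buchberger on the second generating set:
h_1 = uv + w, LT = uv.
h_2 = v + w + 1, LT = v.

S(h_1,h_2): lcm = uv. S = uw + u + w.
  leading term uw: no divisor's leading term divides it; move uw to the remainder.
  leading term u: no divisor's leading term divides it; move u to the remainder.
  leading term w: no divisor's leading term divides it; move w to the remainder.
  remainder uw + u + w ≠ 0; add k_3 = uw + u + w to the basis.

S(h_1,k_3): lcm = uvw. S = uv + vw + w^2.
  leading term uv: subtract (1)·h_1 from uv + vw + w^2 → vw + w^2 + w
  leading term vw: subtract (w)·h_2 from vw + w^2 + w → 0
  remainder 0.

S(h_2,k_3): leading monomials are coprime, so the S-polynomial reduces to 0 (Buchberger's first criterion).
Every S-polynomial of the final basis reduces to 0, so we have a Gröbner basis.
Inter-reduce: drop elements whose leading term is divisible by another's, tail-reduce, and make monic.
Reduced Gröbner basis: {uw + u + w, v + w + 1}.

The two bases agree; hence the ideals are identical.

Yes, the ideals are equal.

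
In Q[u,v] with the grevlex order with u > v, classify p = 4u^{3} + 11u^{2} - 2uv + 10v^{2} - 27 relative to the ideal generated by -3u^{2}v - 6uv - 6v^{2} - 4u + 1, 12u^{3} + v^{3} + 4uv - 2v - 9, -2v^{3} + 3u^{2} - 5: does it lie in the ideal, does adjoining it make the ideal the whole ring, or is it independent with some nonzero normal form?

4u^{3} + 11u^{2} - 2uv + 10v^{2} - 27 lies in I (it reduces to 0).

First compute the reduced Gröbner basis of I by Buchberger's algorithm.
f_1 = -3u^{2}v - 6uv - 6v^{2} - 4u + 1, LT = u^{2}v.
f_2 = 12u^{3} + v^{3} + 4uv - 2v - 9, LT = u^{3}.
f_3 = -2v^{3} + 3u^{2} - 5, LT = v^{3}.

S(f_1,f_2): lcm = u^{3}v. S = -\tfrac{1}{12}v^{4} + 2u^{2}v + \tfrac{5}{3}uv^{2} + \tfrac{4}{3}u^{2} + \tfrac{1}{6}v^{2} - \tfrac{1}{3}u + \tfrac{3}{4}v.
  reduce S modulo (f_1, f_2, f_3):
  remainder \tfrac{5}{3}uv^{2} + \tfrac{4}{3}u^{2} - \tfrac{15}{4}uv - \tfrac{43}{12}v^{2} - \tfrac{17}{6}u + \tfrac{23}{24}v + \tfrac{5}{8} ≠ 0; add h_4 = \tfrac{5}{3}uv^{2} + \tfrac{4}{3}u^{2} - \tfrac{15}{4}uv - \tfrac{43}{12}v^{2} - \tfrac{17}{6}u + \tfrac{23}{24}v + \tfrac{5}{8} to the basis.

S(f_1,f_3): lcm = u^{2}v^{3}. S = \tfrac{3}{2}u^{4} + 2uv^{3} + 2v^{4} + \tfrac{4}{3}uv^{2} - \tfrac{5}{2}u^{2} - \tfrac{1}{3}v^{2}.
  reduce S modulo (f_1, f_2, f_3, h_4):
  remainder -\tfrac{7523}{1920}u^{2} - \tfrac{43}{16}uv - \tfrac{37}{15}v^{2} - \tfrac{1111}{240}u - \tfrac{2543}{480}v + \tfrac{1163}{384} ≠ 0; add h_5 = -\tfrac{7523}{1920}u^{2} - \tfrac{43}{16}uv - \tfrac{37}{15}v^{2} - \tfrac{1111}{240}u - \tfrac{2543}{480}v + \tfrac{1163}{384} to the basis.

S(f_1,h_4): lcm = u^{2}v^{2}. S = -\tfrac{4}{5}u^{3} + \tfrac{9}{4}u^{2}v + \tfrac{83}{20}uv^{2} + 2v^{3} + \tfrac{17}{10}u^{2} + \tfrac{91}{120}uv - \tfrac{3}{8}u - \tfrac{1}{3}v.
  reduce S modulo (f_1, f_2, f_3, h_4, h_5):
  remainder \tfrac{2917343}{601840}uv + \tfrac{420179}{120368}v^{2} + \tfrac{72652}{37615}u - \tfrac{3505637}{722208}v - \tfrac{19604089}{3611040} ≠ 0; add h_6 = \tfrac{2917343}{601840}uv + \tfrac{420179}{120368}v^{2} + \tfrac{72652}{37615}u - \tfrac{3505637}{722208}v - \tfrac{19604089}{3611040} to the basis.

S(f_2,h_4): lcm = u^{3}v^{2}. S = \tfrac{1}{12}v^{5} - \tfrac{4}{5}u^{4} + \tfrac{9}{4}u^{3}v + \tfrac{43}{20}u^{2}v^{2} + \tfrac{1}{3}uv^{3} + \tfrac{17}{10}u^{3} - \tfrac{23}{40}u^{2}v - \tfrac{1}{6}v^{3} - \tfrac{3}{8}u^{2} - \tfrac{3}{4}v^{2}.
  reduce S modulo (f_1, f_2, f_3, h_4, h_5, h_6):
  remainder \tfrac{21541249}{87520290}v^{2} - \tfrac{838784101}{1050243480}u - \tfrac{111664909}{91325520}v - \tfrac{469238227}{700162320} ≠ 0; add h_7 = \tfrac{21541249}{87520290}v^{2} - \tfrac{838784101}{1050243480}u - \tfrac{111664909}{91325520}v - \tfrac{469238227}{700162320} to the basis.

S(f_2,h_5): lcm = u^{3}. S = -\tfrac{5160}{7523}u^{2}v - \tfrac{4736}{7523}uv^{2} + \tfrac{1}{12}v^{3} - \tfrac{8888}{7523}u^{2} - \tfrac{22993}{22569}uv + \tfrac{5815}{7523}u - \tfrac{1}{6}v - \tfrac{3}{4}.
  reduce S modulo (f_1, f_2, f_3, h_4, h_5, h_6, h_7):
  remainder \tfrac{6316249706060}{1458493346043}u + \tfrac{6600119730730}{1458493346043}v + \tfrac{9157097570}{47048172453} ≠ 0; add h_8 = \tfrac{6316249706060}{1458493346043}u + \tfrac{6600119730730}{1458493346043}v + \tfrac{9157097570}{47048172453} to the basis.

S(h_4,h_5): lcm = u^{2}v^{2}. S = -\tfrac{5160}{7523}uv^{3} - \tfrac{4736}{7523}v^{4} + \tfrac{4}{5}u^{3} - \tfrac{9}{4}u^{2}v - \tfrac{501249}{150460}uv^{2} - \tfrac{10172}{7523}v^{3} - \tfrac{17}{10}u^{2} + \tfrac{23}{40}uv + \tfrac{5815}{7523}v^{2} + \tfrac{3}{8}u.
  reduce S modulo (f_1, f_2, f_3, h_4, h_5, h_6, h_7, h_8):
  remainder \tfrac{28179909993181060}{7127571980803407}v + \tfrac{28179909993181060}{7127571980803407} ≠ 0; add h_9 = \tfrac{28179909993181060}{7127571980803407}v + \tfrac{28179909993181060}{7127571980803407} to the basis.

The other S-polynomials (S(f_2,f_3), S(f_3,h_4), S(f_1,h_5), S(f_3,h_5), S(f_1,h_6), S(f_2,h_6), S(f_3,h_6), S(h_4,h_6), S(h_5,h_6), S(f_1,h_7), S(f_2,h_7), S(f_3,h_7), S(h_4,h_7), S(h_5,h_7), S(h_6,h_7), S(f_1,h_8), S(f_2,h_8), S(f_3,h_8), S(h_4,h_8), S(h_5,h_8), S(h_6,h_8), S(h_7,h_8), S(f_1,h_9), S(f_2,h_9), S(f_3,h_9), S(h_4,h_9), S(h_5,h_9), S(h_6,h_9), S(h_7,h_9), S(h_8,h_9)) all reduce to 0 modulo the current basis, so we have a Gröbner basis.
Inter-reduce: drop elements whose leading term is divisible by another's, tail-reduce, and make monic.
Reduced Gröbner basis: {u - 1, v + 1}.
Label its elements g_1 = u - 1, g_2 = v + 1.

Reduce p = 4u^{3} + 11u^{2} - 2uv + 10v^{2} - 27 modulo G:
  leading term u^{3}: subtract (4u^{2})·g_1 from 4u^{3} + 11u^{2} - 2uv + 10v^{2} - 27 → 15u^{2} - 2uv + 10v^{2} - 27
  leading term u^{2}: subtract (15u)·g_1 from 15u^{2} - 2uv + 10v^{2} - 27 → -2uv + 10v^{2} + 15u - 27
  leading term uv: subtract (-2v)·g_1 from -2uv + 10v^{2} + 15u - 27 → 10v^{2} + 15u - 2v - 27
  leading term v^{2}: subtract (10v)·g_2 from 10v^{2} + 15u - 2v - 27 → 15u - 12v - 27
  leading term u: subtract (15)·g_1 from 15u - 12v - 27 → -12v - 12
  leading term v: subtract (-12)·g_2 from -12v - 12 → 0
  normal form = 0.
Since the normal form is 0, p ∈ I.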